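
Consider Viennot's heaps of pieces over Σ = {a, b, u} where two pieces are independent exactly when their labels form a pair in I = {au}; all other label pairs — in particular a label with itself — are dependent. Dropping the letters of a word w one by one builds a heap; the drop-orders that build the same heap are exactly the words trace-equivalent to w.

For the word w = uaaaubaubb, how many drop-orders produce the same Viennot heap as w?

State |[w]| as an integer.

piece 0:u — minimal
piece 1:a — minimal
piece 2:a rests on {1:a}
piece 3:a rests on {2:a}
piece 4:u rests on {0:u}
piece 5:b rests on {3:a, 4:u}
piece 6:a rests on {5:b}
piece 7:u rests on {5:b}
piece 8:b rests on {6:a, 7:u}
piece 9:b rests on {8:b}
minimal pieces: {0:u, 1:a}
ways to finish when only these pieces remain (= sum over removing one remaining piece with nothing left below it):
  1 left: {9}→1
  2 left: {8,9}→1
  3 left: {6,8,9}→1  {7,8,9}→1
  4 left: {6,7,8,9}→2
  5 left: {5,6,7,8,9}→2
  6 left: {3,5,6,7,8,9}→2  {4,5,6,7,8,9}→2
  7 left: {0,4,5,6,7,8,9}→2  {2,3,5,6,7,8,9}→2  {3,4,5,6,7,8,9}→4
  8 left: {0,3,4,5,6,7,8,9}→6  {1,2,3,5,6,7,8,9}→2  {2,3,4,5,6,7,8,9}→6
  placing 0:u first → 8 extensions
  placing 1:a first → 12 extensions
total linear extensions = 20

20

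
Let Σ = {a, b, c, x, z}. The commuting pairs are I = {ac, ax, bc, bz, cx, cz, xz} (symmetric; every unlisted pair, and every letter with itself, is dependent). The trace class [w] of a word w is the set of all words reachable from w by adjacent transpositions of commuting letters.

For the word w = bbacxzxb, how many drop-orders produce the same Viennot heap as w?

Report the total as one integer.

72

piece 0:b — minimal
piece 1:b rests on {0:b}
piece 2:a rests on {1:b}
piece 3:c — minimal
piece 4:x rests on {1:b}
piece 5:z rests on {2:a}
piece 6:x rests on {4:x}
piece 7:b rests on {2:a, 6:x}
minimal pieces: {0:b, 3:c}
ways to finish when only these pieces remain (= sum over removing one remaining piece with nothing left below it):
  1 left: {3}→1  {5}→1  {7}→1
  2 left: {3,5}→2  {3,7}→2  {5,7}→2  {6,7}→1
  3 left: {2,5,7}→2  {3,5,7}→6  {3,6,7}→3  {4,6,7}→1  {5,6,7}→3
  4 left: {2,3,5,7}→8  {2,5,6,7}→5  {3,4,6,7}→4  {3,5,6,7}→12  {4,5,6,7}→4
  5 left: {2,3,5,6,7}→25  {2,4,5,6,7}→9  {3,4,5,6,7}→20
  6 left: {1,2,4,5,6,7}→9  {2,3,4,5,6,7}→54
  placing 0:b first → 63 extensions
  placing 3:c first → 9 extensions
total linear extensions = 72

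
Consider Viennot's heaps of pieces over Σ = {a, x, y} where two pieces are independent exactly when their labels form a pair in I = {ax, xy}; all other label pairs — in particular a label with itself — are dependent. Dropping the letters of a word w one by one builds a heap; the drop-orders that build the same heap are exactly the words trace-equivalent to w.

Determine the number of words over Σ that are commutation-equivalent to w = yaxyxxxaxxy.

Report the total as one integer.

462

#0=y has no predecessor
#1=a depends on [0:y]
#2=x has no predecessor
#3=y depends on [1:a]
#4=x depends on [2:x]
#5=x depends on [4:x]
#6=x depends on [5:x]
#7=a depends on [3:y]
#8=x depends on [6:x]
#9=x depends on [8:x]
#10=y depends on [7:a]
sources: [0:y, 2:x]
N(rest) = Σ N(rest − s) over sources s of rest; N(one piece) = 1:
  size 1 → [9]=1  [10]=1
  size 2 → [7,10]=1  [8,9]=1  [9,10]=2
  size 3 → [3,7,10]=1  [6,8,9]=1  [7,9,10]=3  [8,9,10]=3
  size 4 → [1,3,7,10]=1  [3,7,9,10]=4  [5,6,8,9]=1  [6,8,9,10]=4  [7,8,9,10]=6
  size 5 → [0,1,3,7,10]=1  [1,3,7,9,10]=5  [3,7,8,9,10]=10  [4,5,6,8,9]=1  [5,6,8,9,10]=5  [6,7,8,9,10]=10
  size 6 → [0,1,3,7,9,10]=6  [1,3,7,8,9,10]=15  [2,4,5,6,8,9]=1  [3,6,7,8,9,10]=20  [4,5,6,8,9,10]=6  [5,6,7,8,9,10]=15
  size 7 → [0,1,3,7,8,9,10]=21  [1,3,6,7,8,9,10]=35  [2,4,5,6,8,9,10]=7  [3,5,6,7,8,9,10]=35  [4,5,6,7,8,9,10]=21
  size 8 → [0,1,3,6,7,8,9,10]=56  [1,3,5,6,7,8,9,10]=70  [2,4,5,6,7,8,9,10]=28  [3,4,5,6,7,8,9,10]=56
  size 9 → [0,1,3,5,6,7,8,9,10]=126  [1,3,4,5,6,7,8,9,10]=126  [2,3,4,5,6,7,8,9,10]=84
  first=0(y) contributes 210
  first=2(x) contributes 252
|[w]| = 462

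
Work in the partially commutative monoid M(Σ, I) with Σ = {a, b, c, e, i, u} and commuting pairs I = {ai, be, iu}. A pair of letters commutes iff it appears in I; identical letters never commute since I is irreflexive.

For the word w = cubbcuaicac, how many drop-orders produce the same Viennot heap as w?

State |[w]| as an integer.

3

#0=c has no predecessor
#1=u depends on [0:c]
#2=b depends on [1:u]
#3=b depends on [2:b]
#4=c depends on [3:b]
#5=u depends on [4:c]
#6=a depends on [5:u]
#7=i depends on [4:c]
#8=c depends on [6:a, 7:i]
#9=a depends on [8:c]
#10=c depends on [9:a]
sources: [0:c]
N(rest) = Σ N(rest − s) over sources s of rest; N(one piece) = 1:
  size 1 → [10]=1
  size 2 → [9,10]=1
  size 3 → [8,9,10]=1
  size 4 → [6,8,9,10]=1  [7,8,9,10]=1
  size 5 → [5,6,8,9,10]=1  [6,7,8,9,10]=2
  size 6 → [5,6,7,8,9,10]=3
  size 7 → [4,5,6,7,8,9,10]=3
  size 8 → [3,4,5,6,7,8,9,10]=3
  size 9 → [2,3,4,5,6,7,8,9,10]=3
  first=0(c) contributes 3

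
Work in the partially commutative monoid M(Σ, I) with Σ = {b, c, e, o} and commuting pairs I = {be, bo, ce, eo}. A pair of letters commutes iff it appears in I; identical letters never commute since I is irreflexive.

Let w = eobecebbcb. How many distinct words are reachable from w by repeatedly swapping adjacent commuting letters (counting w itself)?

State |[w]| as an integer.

piece 0:e — minimal
piece 1:o — minimal
piece 2:b — minimal
piece 3:e rests on {0:e}
piece 4:c rests on {1:o, 2:b}
piece 5:e rests on {3:e}
piece 6:b rests on {4:c}
piece 7:b rests on {6:b}
piece 8:c rests on {7:b}
piece 9:b rests on {8:c}
minimal pieces: {0:e, 1:o, 2:b}
ways to finish when only these pieces remain (= sum over removing one remaining piece with nothing left below it):
  1 left: {5}→1  {9}→1
  2 left: {3,5}→1  {5,9}→2  {8,9}→1
  3 left: {0,3,5}→1  {3,5,9}→3  {5,8,9}→3  {7,8,9}→1
  4 left: {0,3,5,9}→4  {3,5,8,9}→6  {5,7,8,9}→4  {6,7,8,9}→1
  5 left: {0,3,5,8,9}→10  {3,5,7,8,9}→10  {4,6,7,8,9}→1  {5,6,7,8,9}→5
  6 left: {0,3,5,7,8,9}→20  {1,4,6,7,8,9}→1  {2,4,6,7,8,9}→1  {3,5,6,7,8,9}→15  {4,5,6,7,8,9}→6
  7 left: {0,3,5,6,7,8,9}→35  {1,2,4,6,7,8,9}→2  {1,4,5,6,7,8,9}→7  {2,4,5,6,7,8,9}→7  {3,4,5,6,7,8,9}→21
  8 left: {0,3,4,5,6,7,8,9}→56  {1,2,4,5,6,7,8,9}→16  {1,3,4,5,6,7,8,9}→28  {2,3,4,5,6,7,8,9}→28
  placing 0:e first → 72 extensions
  placing 1:o first → 84 extensions
  placing 2:b first → 84 extensions
total linear extensions = 240

240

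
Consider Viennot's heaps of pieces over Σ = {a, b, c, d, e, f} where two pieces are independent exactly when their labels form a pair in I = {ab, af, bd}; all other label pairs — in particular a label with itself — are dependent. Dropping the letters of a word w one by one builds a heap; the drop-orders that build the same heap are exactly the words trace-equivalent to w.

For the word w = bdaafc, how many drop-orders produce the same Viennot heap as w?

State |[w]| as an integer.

#0=b has no predecessor
#1=d has no predecessor
#2=a depends on [1:d]
#3=a depends on [2:a]
#4=f depends on [0:b, 1:d]
#5=c depends on [3:a, 4:f]
sources: [0:b, 1:d]
N(rest) = Σ N(rest − s) over sources s of rest; N(one piece) = 1:
  size 1 → [5]=1
  size 2 → [3,5]=1  [4,5]=1
  size 3 → [0,4,5]=1  [2,3,5]=1  [3,4,5]=2
  size 4 → [0,3,4,5]=3  [2,3,4,5]=3
  first=0(b) contributes 3
  first=1(d) contributes 6
|[w]| = 9

9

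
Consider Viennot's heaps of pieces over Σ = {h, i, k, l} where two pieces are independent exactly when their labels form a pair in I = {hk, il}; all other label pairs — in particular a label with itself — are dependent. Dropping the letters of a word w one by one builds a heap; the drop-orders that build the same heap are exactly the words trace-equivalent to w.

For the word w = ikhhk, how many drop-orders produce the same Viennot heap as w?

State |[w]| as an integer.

6

drop 0:i onto floor
drop 1:k onto {0:i}
drop 2:h onto {0:i}
drop 3:h onto {2:h}
drop 4:k onto {1:k}
ground layer = {0:i}
drop-orders for the pieces not yet dropped (sum over which currently-grounded one goes next):
  1 to go: {3} 1  {4} 1
  2 to go: {1,4} 1  {2,3} 1  {3,4} 2
  3 to go: {1,3,4} 3  {2,3,4} 3
  if 0:i drops first: 6 orders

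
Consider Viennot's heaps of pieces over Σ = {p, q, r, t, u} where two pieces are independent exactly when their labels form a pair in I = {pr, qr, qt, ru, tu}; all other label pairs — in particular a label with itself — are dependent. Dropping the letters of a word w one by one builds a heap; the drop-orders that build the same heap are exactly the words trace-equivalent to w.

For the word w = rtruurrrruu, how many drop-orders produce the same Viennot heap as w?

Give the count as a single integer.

330

#0=r has no predecessor
#1=t depends on [0:r]
#2=r depends on [1:t]
#3=u has no predecessor
#4=u depends on [3:u]
#5=r depends on [2:r]
#6=r depends on [5:r]
#7=r depends on [6:r]
#8=r depends on [7:r]
#9=u depends on [4:u]
#10=u depends on [9:u]
sources: [0:r, 3:u]
N(rest) = Σ N(rest − s) over sources s of rest; N(one piece) = 1:
  size 1 → [8]=1  [10]=1
  size 2 → [7,8]=1  [8,10]=2  [9,10]=1
  size 3 → [4,9,10]=1  [6,7,8]=1  [7,8,10]=3  [8,9,10]=3
  size 4 → [3,4,9,10]=1  [4,8,9,10]=4  [5,6,7,8]=1  [6,7,8,10]=4  [7,8,9,10]=6
  size 5 → [2,5,6,7,8]=1  [3,4,8,9,10]=5  [4,7,8,9,10]=10  [5,6,7,8,10]=5  [6,7,8,9,10]=10
  size 6 → [1,2,5,6,7,8]=1  [2,5,6,7,8,10]=6  [3,4,7,8,9,10]=15  [4,6,7,8,9,10]=20  [5,6,7,8,9,10]=15
  size 7 → [0,1,2,5,6,7,8]=1  [1,2,5,6,7,8,10]=7  [2,5,6,7,8,9,10]=21  [3,4,6,7,8,9,10]=35  [4,5,6,7,8,9,10]=35
  size 8 → [0,1,2,5,6,7,8,10]=8  [1,2,5,6,7,8,9,10]=28  [2,4,5,6,7,8,9,10]=56  [3,4,5,6,7,8,9,10]=70
  size 9 → [0,1,2,5,6,7,8,9,10]=36  [1,2,4,5,6,7,8,9,10]=84  [2,3,4,5,6,7,8,9,10]=126
  first=0(r) contributes 210
  first=3(u) contributes 120
|[w]| = 330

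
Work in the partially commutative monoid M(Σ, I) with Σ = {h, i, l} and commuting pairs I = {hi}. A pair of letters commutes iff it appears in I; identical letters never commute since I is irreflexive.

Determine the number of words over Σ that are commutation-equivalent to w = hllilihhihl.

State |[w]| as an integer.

10

#0=h has no predecessor
#1=l depends on [0:h]
#2=l depends on [1:l]
#3=i depends on [2:l]
#4=l depends on [3:i]
#5=i depends on [4:l]
#6=h depends on [4:l]
#7=h depends on [6:h]
#8=i depends on [5:i]
#9=h depends on [7:h]
#10=l depends on [8:i, 9:h]
sources: [0:h]
N(rest) = Σ N(rest − s) over sources s of rest; N(one piece) = 1:
  size 1 → [10]=1
  size 2 → [8,10]=1  [9,10]=1
  size 3 → [5,8,10]=1  [7,9,10]=1  [8,9,10]=2
  size 4 → [5,8,9,10]=3  [6,7,9,10]=1  [7,8,9,10]=3
  size 5 → [5,7,8,9,10]=6  [6,7,8,9,10]=4
  size 6 → [5,6,7,8,9,10]=10
  size 7 → [4,5,6,7,8,9,10]=10
  size 8 → [3,4,5,6,7,8,9,10]=10
  size 9 → [2,3,4,5,6,7,8,9,10]=10
  first=0(h) contributes 10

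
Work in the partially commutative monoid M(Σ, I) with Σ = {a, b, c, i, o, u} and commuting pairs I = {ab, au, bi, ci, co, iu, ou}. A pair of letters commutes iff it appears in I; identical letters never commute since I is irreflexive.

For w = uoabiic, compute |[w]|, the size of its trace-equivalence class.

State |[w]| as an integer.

28

piece 0:u — minimal
piece 1:o — minimal
piece 2:a rests on {1:o}
piece 3:b rests on {0:u, 1:o}
piece 4:i rests on {2:a}
piece 5:i rests on {4:i}
piece 6:c rests on {2:a, 3:b}
minimal pieces: {0:u, 1:o}
ways to finish when only these pieces remain (= sum over removing one remaining piece with nothing left below it):
  1 left: {5}→1  {6}→1
  2 left: {3,6}→1  {4,5}→1  {5,6}→2
  3 left: {0,3,6}→1  {3,5,6}→3  {4,5,6}→3
  4 left: {0,3,5,6}→4  {2,4,5,6}→3  {3,4,5,6}→6
  5 left: {0,3,4,5,6}→10  {2,3,4,5,6}→9
  placing 0:u first → 9 extensions
  placing 1:o first → 19 extensions
total linear extensions = 28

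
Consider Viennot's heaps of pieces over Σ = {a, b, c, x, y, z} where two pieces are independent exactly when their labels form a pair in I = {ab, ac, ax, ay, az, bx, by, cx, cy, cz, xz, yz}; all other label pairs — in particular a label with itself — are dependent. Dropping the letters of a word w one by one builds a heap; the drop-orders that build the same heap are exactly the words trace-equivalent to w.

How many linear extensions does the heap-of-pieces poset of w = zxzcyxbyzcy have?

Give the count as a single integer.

2772

piece 0:z — minimal
piece 1:x — minimal
piece 2:z rests on {0:z}
piece 3:c — minimal
piece 4:y rests on {1:x}
piece 5:x rests on {4:y}
piece 6:b rests on {2:z, 3:c}
piece 7:y rests on {5:x}
piece 8:z rests on {6:b}
piece 9:c rests on {6:b}
piece 10:y rests on {7:y}
minimal pieces: {0:z, 1:x, 3:c}
ways to finish when only these pieces remain (= sum over removing one remaining piece with nothing left below it):
  1 left: {8}→1  {9}→1  {10}→1
  2 left: {7,10}→1  {8,9}→2  {8,10}→2  {9,10}→2
  3 left: {5,7,10}→1  {6,8,9}→2  {7,8,10}→3  {7,9,10}→3  {8,9,10}→6
  4 left: {2,6,8,9}→2  {3,6,8,9}→2  {4,5,7,10}→1  {5,7,8,10}→4  {5,7,9,10}→4  {6,8,9,10}→8  {7,8,9,10}→12
  5 left: {0,2,6,8,9}→2  {1,4,5,7,10}→1  {2,3,6,8,9}→4  {2,6,8,9,10}→10  {3,6,8,9,10}→10  {4,5,7,8,10}→5  {4,5,7,9,10}→5  {5,7,8,9,10}→20  {6,7,8,9,10}→20
  6 left: {0,2,3,6,8,9}→6  {0,2,6,8,9,10}→12  {1,4,5,7,8,10}→6  {1,4,5,7,9,10}→6  {2,3,6,8,9,10}→24  {2,6,7,8,9,10}→30  {3,6,7,8,9,10}→30  {4,5,7,8,9,10}→30  {5,6,7,8,9,10}→40
  7 left: {0,2,3,6,8,9,10}→42  {0,2,6,7,8,9,10}→42  {1,4,5,7,8,9,10}→42  {2,3,6,7,8,9,10}→84  {2,5,6,7,8,9,10}→70  {3,5,6,7,8,9,10}→70  {4,5,6,7,8,9,10}→70
  8 left: {0,2,3,6,7,8,9,10}→168  {0,2,5,6,7,8,9,10}→112  {1,4,5,6,7,8,9,10}→112  {2,3,5,6,7,8,9,10}→224  {2,4,5,6,7,8,9,10}→140  {3,4,5,6,7,8,9,10}→140
  9 left: {0,2,3,5,6,7,8,9,10}→504  {0,2,4,5,6,7,8,9,10}→252  {1,2,4,5,6,7,8,9,10}→252  {1,3,4,5,6,7,8,9,10}→252  {2,3,4,5,6,7,8,9,10}→504
  placing 0:z first → 1008 extensions
  placing 1:x first → 1260 extensions
  placing 3:c first → 504 extensions
total linear extensions = 2772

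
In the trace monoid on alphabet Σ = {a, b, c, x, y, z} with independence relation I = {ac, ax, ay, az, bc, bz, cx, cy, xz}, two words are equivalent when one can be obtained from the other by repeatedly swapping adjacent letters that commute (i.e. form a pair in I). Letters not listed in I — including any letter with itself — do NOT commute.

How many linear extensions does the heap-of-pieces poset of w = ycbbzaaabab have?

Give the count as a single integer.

drop 0:y onto floor
drop 1:c onto floor
drop 2:b onto {0:y}
drop 3:b onto {2:b}
drop 4:z onto {0:y, 1:c}
drop 5:a onto {3:b}
drop 6:a onto {5:a}
drop 7:a onto {6:a}
drop 8:b onto {7:a}
drop 9:a onto {8:b}
drop 10:b onto {9:a}
ground layer = {0:y, 1:c}
drop-orders for the pieces not yet dropped (sum over which currently-grounded one goes next):
  1 to go: {4} 1  {10} 1
  2 to go: {1,4} 1  {4,10} 2  {9,10} 1
  3 to go: {1,4,10} 3  {4,9,10} 3  {8,9,10} 1
  4 to go: {1,4,9,10} 6  {4,8,9,10} 4  {7,8,9,10} 1
  5 to go: {1,4,8,9,10} 10  {4,7,8,9,10} 5  {6,7,8,9,10} 1
  6 to go: {1,4,7,8,9,10} 15  {4,6,7,8,9,10} 6  {5,6,7,8,9,10} 1
  7 to go: {1,4,6,7,8,9,10} 21  {3,5,6,7,8,9,10} 1  {4,5,6,7,8,9,10} 7
  8 to go: {1,4,5,6,7,8,9,10} 28  {2,3,5,6,7,8,9,10} 1  {3,4,5,6,7,8,9,10} 8
  9 to go: {1,3,4,5,6,7,8,9,10} 36  {2,3,4,5,6,7,8,9,10} 9
  if 0:y drops first: 45 orders
  if 1:c drops first: 9 orders
heap linearizations: 54

54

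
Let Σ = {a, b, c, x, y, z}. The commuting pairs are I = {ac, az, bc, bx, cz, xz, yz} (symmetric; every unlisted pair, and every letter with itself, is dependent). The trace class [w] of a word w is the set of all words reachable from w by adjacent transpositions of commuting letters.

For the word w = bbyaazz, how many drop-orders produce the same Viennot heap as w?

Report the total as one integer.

10

0(b) covers ∅
1(b) covers 0:b
2(y) covers 1:b
3(a) covers 2:y
4(a) covers 3:a
5(z) covers 1:b
6(z) covers 5:z
floor of heap: 0:b
completions by unplaced set U, small U first (add the entries for U minus each lowest piece of U):
  |U|=1: {4}:1  {6}:1
  |U|=2: {3,4}:1  {4,6}:2  {5,6}:1
  |U|=3: {2,3,4}:1  {3,4,6}:3  {4,5,6}:3
  |U|=4: {2,3,4,6}:4  {3,4,5,6}:6
  |U|=5: {2,3,4,5,6}:10
  start at 0(b): 10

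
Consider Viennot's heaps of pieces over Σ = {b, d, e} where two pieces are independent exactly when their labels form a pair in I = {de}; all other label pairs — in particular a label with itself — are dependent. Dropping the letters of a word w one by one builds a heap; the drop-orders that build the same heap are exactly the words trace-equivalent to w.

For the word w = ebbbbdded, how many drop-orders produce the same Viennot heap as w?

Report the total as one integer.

4

0(e) covers ∅
1(b) covers 0:e
2(b) covers 1:b
3(b) covers 2:b
4(b) covers 3:b
5(d) covers 4:b
6(d) covers 5:d
7(e) covers 4:b
8(d) covers 6:d
floor of heap: 0:e
completions by unplaced set U, small U first (add the entries for U minus each lowest piece of U):
  |U|=1: {7}:1  {8}:1
  |U|=2: {6,8}:1  {7,8}:2
  |U|=3: {5,6,8}:1  {6,7,8}:3
  |U|=4: {5,6,7,8}:4
  |U|=5: {4,5,6,7,8}:4
  |U|=6: {3,4,5,6,7,8}:4
  |U|=7: {2,3,4,5,6,7,8}:4
  start at 0(e): 4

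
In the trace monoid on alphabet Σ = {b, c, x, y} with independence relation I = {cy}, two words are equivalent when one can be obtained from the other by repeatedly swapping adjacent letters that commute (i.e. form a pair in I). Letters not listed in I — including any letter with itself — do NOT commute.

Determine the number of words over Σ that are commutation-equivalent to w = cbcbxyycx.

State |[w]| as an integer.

3

piece 0:c — minimal
piece 1:b rests on {0:c}
piece 2:c rests on {1:b}
piece 3:b rests on {2:c}
piece 4:x rests on {3:b}
piece 5:y rests on {4:x}
piece 6:y rests on {5:y}
piece 7:c rests on {4:x}
piece 8:x rests on {6:y, 7:c}
minimal pieces: {0:c}
ways to finish when only these pieces remain (= sum over removing one remaining piece with nothing left below it):
  1 left: {8}→1
  2 left: {6,8}→1  {7,8}→1
  3 left: {5,6,8}→1  {6,7,8}→2
  4 left: {5,6,7,8}→3
  5 left: {4,5,6,7,8}→3
  6 left: {3,4,5,6,7,8}→3
  7 left: {2,3,4,5,6,7,8}→3
  placing 0:c first → 3 extensions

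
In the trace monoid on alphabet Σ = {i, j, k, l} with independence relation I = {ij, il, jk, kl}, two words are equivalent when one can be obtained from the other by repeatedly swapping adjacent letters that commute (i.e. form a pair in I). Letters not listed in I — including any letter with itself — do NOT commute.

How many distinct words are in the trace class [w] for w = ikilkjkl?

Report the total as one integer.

56

0(i) covers ∅
1(k) covers 0:i
2(i) covers 1:k
3(l) covers ∅
4(k) covers 2:i
5(j) covers 3:l
6(k) covers 4:k
7(l) covers 5:j
floor of heap: 0:i, 3:l
completions by unplaced set U, small U first (add the entries for U minus each lowest piece of U):
  |U|=1: {6}:1  {7}:1
  |U|=2: {4,6}:1  {5,7}:1  {6,7}:2
  |U|=3: {2,4,6}:1  {3,5,7}:1  {4,6,7}:3  {5,6,7}:3
  |U|=4: {1,2,4,6}:1  {2,4,6,7}:4  {3,5,6,7}:4  {4,5,6,7}:6
  |U|=5: {0,1,2,4,6}:1  {1,2,4,6,7}:5  {2,4,5,6,7}:10  {3,4,5,6,7}:10
  |U|=6: {0,1,2,4,6,7}:6  {1,2,4,5,6,7}:15  {2,3,4,5,6,7}:20
  start at 0(i): 35
  start at 3(l): 21
sum over floor = 56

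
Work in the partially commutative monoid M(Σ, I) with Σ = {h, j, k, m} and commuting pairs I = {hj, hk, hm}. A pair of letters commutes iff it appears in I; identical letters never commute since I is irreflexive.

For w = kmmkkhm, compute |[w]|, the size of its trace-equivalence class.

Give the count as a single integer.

7

0(k) covers ∅
1(m) covers 0:k
2(m) covers 1:m
3(k) covers 2:m
4(k) covers 3:k
5(h) covers ∅
6(m) covers 4:k
floor of heap: 0:k, 5:h
completions by unplaced set U, small U first (add the entries for U minus each lowest piece of U):
  |U|=1: {5}:1  {6}:1
  |U|=2: {4,6}:1  {5,6}:2
  |U|=3: {3,4,6}:1  {4,5,6}:3
  |U|=4: {2,3,4,6}:1  {3,4,5,6}:4
  |U|=5: {1,2,3,4,6}:1  {2,3,4,5,6}:5
  start at 0(k): 6
  start at 5(h): 1
sum over floor = 7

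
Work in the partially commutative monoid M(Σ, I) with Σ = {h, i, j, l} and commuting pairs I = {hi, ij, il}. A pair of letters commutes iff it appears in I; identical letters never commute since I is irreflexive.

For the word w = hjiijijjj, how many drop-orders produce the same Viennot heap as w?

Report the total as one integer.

piece 0:h — minimal
piece 1:j rests on {0:h}
piece 2:i — minimal
piece 3:i rests on {2:i}
piece 4:j rests on {1:j}
piece 5:i rests on {3:i}
piece 6:j rests on {4:j}
piece 7:j rests on {6:j}
piece 8:j rests on {7:j}
minimal pieces: {0:h, 2:i}
ways to finish when only these pieces remain (= sum over removing one remaining piece with nothing left below it):
  1 left: {5}→1  {8}→1
  2 left: {3,5}→1  {5,8}→2  {7,8}→1
  3 left: {2,3,5}→1  {3,5,8}→3  {5,7,8}→3  {6,7,8}→1
  4 left: {2,3,5,8}→4  {3,5,7,8}→6  {4,6,7,8}→1  {5,6,7,8}→4
  5 left: {1,4,6,7,8}→1  {2,3,5,7,8}→10  {3,5,6,7,8}→10  {4,5,6,7,8}→5
  6 left: {0,1,4,6,7,8}→1  {1,4,5,6,7,8}→6  {2,3,5,6,7,8}→20  {3,4,5,6,7,8}→15
  7 left: {0,1,4,5,6,7,8}→7  {1,3,4,5,6,7,8}→21  {2,3,4,5,6,7,8}→35
  placing 0:h first → 56 extensions
  placing 2:i first → 28 extensions
total linear extensions = 84

84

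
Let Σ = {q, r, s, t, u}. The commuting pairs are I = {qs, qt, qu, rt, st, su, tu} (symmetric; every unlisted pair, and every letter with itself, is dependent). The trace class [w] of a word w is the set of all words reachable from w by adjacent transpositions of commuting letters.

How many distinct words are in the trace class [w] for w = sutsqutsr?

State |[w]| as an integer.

0(s) covers ∅
1(u) covers ∅
2(t) covers ∅
3(s) covers 0:s
4(q) covers ∅
5(u) covers 1:u
6(t) covers 2:t
7(s) covers 3:s
8(r) covers 4:q, 5:u, 7:s
floor of heap: 0:s, 1:u, 2:t, 4:q
completions by unplaced set U, small U first (add the entries for U minus each lowest piece of U):
  |U|=1: {6}:1  {8}:1
  |U|=2: {2,6}:1  {4,8}:1  {5,8}:1  {6,8}:2  {7,8}:1
  |U|=3: {1,5,8}:1  {2,6,8}:3  {3,7,8}:1  {4,5,8}:2  {4,6,8}:3  {4,7,8}:2  {5,6,8}:3  {5,7,8}:2  {6,7,8}:3
  |U|=4: {0,3,7,8}:1  {1,4,5,8}:3  {1,5,6,8}:4  {1,5,7,8}:3  {2,4,6,8}:6  {2,5,6,8}:6  {2,6,7,8}:6  {3,4,7,8}:3  {3,5,7,8}:3  {3,6,7,8}:4  {4,5,6,8}:8  {4,5,7,8}:6  {4,6,7,8}:8  {5,6,7,8}:8
  |U|=5: {0,3,4,7,8}:4  {0,3,5,7,8}:4  {0,3,6,7,8}:5  {1,2,5,6,8}:10  {1,3,5,7,8}:6  {1,4,5,6,8}:15  {1,4,5,7,8}:12  {1,5,6,7,8}:15  {2,3,6,7,8}:10  {2,4,5,6,8}:20  {2,4,6,7,8}:20  {2,5,6,7,8}:20  {3,4,5,7,8}:12  {3,4,6,7,8}:15  {3,5,6,7,8}:15  {4,5,6,7,8}:30
  |U|=6: {0,1,3,5,7,8}:10  {0,2,3,6,7,8}:15  {0,3,4,5,7,8}:20  {0,3,4,6,7,8}:24  {0,3,5,6,7,8}:24  {1,2,4,5,6,8}:45  {1,2,5,6,7,8}:45  {1,3,4,5,7,8}:30  {1,3,5,6,7,8}:36  {1,4,5,6,7,8}:72  {2,3,4,6,7,8}:45  {2,3,5,6,7,8}:45  {2,4,5,6,7,8}:90  {3,4,5,6,7,8}:72
  |U|=7: {0,1,3,4,5,7,8}:60  {0,1,3,5,6,7,8}:70  {0,2,3,4,6,7,8}:84  {0,2,3,5,6,7,8}:84  {0,3,4,5,6,7,8}:140  {1,2,3,5,6,7,8}:126  {1,2,4,5,6,7,8}:252  {1,3,4,5,6,7,8}:210  {2,3,4,5,6,7,8}:252
  start at 0(s): 840
  start at 1(u): 560
  start at 2(t): 480
  start at 4(q): 280
sum over floor = 2160

2160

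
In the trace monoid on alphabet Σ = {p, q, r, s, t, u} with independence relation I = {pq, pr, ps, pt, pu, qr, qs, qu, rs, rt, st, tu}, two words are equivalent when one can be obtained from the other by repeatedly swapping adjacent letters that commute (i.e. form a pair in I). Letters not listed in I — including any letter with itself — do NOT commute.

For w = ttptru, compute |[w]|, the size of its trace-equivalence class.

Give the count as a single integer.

0(t) covers ∅
1(t) covers 0:t
2(p) covers ∅
3(t) covers 1:t
4(r) covers ∅
5(u) covers 4:r
floor of heap: 0:t, 2:p, 4:r
completions by unplaced set U, small U first (add the entries for U minus each lowest piece of U):
  |U|=1: {2}:1  {3}:1  {5}:1
  |U|=2: {1,3}:1  {2,3}:2  {2,5}:2  {3,5}:2  {4,5}:1
  |U|=3: {0,1,3}:1  {1,2,3}:3  {1,3,5}:3  {2,3,5}:6  {2,4,5}:3  {3,4,5}:3
  |U|=4: {0,1,2,3}:4  {0,1,3,5}:4  {1,2,3,5}:12  {1,3,4,5}:6  {2,3,4,5}:12
  start at 0(t): 30
  start at 2(p): 10
  start at 4(r): 20
sum over floor = 60

60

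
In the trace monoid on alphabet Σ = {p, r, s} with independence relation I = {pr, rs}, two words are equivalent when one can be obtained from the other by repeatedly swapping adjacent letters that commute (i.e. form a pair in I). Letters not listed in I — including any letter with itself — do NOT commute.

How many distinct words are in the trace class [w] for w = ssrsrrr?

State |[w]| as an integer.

35

piece 0:s — minimal
piece 1:s rests on {0:s}
piece 2:r — minimal
piece 3:s rests on {1:s}
piece 4:r rests on {2:r}
piece 5:r rests on {4:r}
piece 6:r rests on {5:r}
minimal pieces: {0:s, 2:r}
ways to finish when only these pieces remain (= sum over removing one remaining piece with nothing left below it):
  1 left: {3}→1  {6}→1
  2 left: {1,3}→1  {3,6}→2  {5,6}→1
  3 left: {0,1,3}→1  {1,3,6}→3  {3,5,6}→3  {4,5,6}→1
  4 left: {0,1,3,6}→4  {1,3,5,6}→6  {2,4,5,6}→1  {3,4,5,6}→4
  5 left: {0,1,3,5,6}→10  {1,3,4,5,6}→10  {2,3,4,5,6}→5
  placing 0:s first → 15 extensions
  placing 2:r first → 20 extensions
total linear extensions = 35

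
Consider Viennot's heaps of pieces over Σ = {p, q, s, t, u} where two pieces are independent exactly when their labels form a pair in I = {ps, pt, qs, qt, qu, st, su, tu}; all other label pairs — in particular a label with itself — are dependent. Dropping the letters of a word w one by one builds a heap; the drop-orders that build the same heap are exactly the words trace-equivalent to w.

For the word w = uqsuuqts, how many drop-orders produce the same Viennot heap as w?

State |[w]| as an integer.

drop 0:u onto floor
drop 1:q onto floor
drop 2:s onto floor
drop 3:u onto {0:u}
drop 4:u onto {3:u}
drop 5:q onto {1:q}
drop 6:t onto floor
drop 7:s onto {2:s}
ground layer = {0:u, 1:q, 2:s, 6:t}
drop-orders for the pieces not yet dropped (sum over which currently-grounded one goes next):
  1 to go: {4} 1  {5} 1  {6} 1  {7} 1
  2 to go: {1,5} 1  {2,7} 1  {3,4} 1  {4,5} 2  {4,6} 2  {4,7} 2  {5,6} 2  {5,7} 2  {6,7} 2
  3 to go: {0,3,4} 1  {1,4,5} 3  {1,5,6} 3  {1,5,7} 3  {2,4,7} 3  {2,5,7} 3  {2,6,7} 3  {3,4,5} 3  {3,4,6} 3  {3,4,7} 3  {4,5,6} 6  {4,5,7} 6  {4,6,7} 6  {5,6,7} 6
  4 to go: {0,3,4,5} 4  {0,3,4,6} 4  {0,3,4,7} 4  {1,2,5,7} 6  {1,3,4,5} 6  {1,4,5,6} 12  {1,4,5,7} 12  {1,5,6,7} 12  {2,3,4,7} 6  {2,4,5,7} 12  {2,4,6,7} 12  {2,5,6,7} 12  {3,4,5,6} 12  {3,4,5,7} 12  {3,4,6,7} 12  {4,5,6,7} 24
  5 to go: {0,1,3,4,5} 10  {0,2,3,4,7} 10  {0,3,4,5,6} 20  {0,3,4,5,7} 20  {0,3,4,6,7} 20  {1,2,4,5,7} 30  {1,2,5,6,7} 30  {1,3,4,5,6} 30  {1,3,4,5,7} 30  {1,4,5,6,7} 60  {2,3,4,5,7} 30  {2,3,4,6,7} 30  {2,4,5,6,7} 60  {3,4,5,6,7} 60
  6 to go: {0,1,3,4,5,6} 60  {0,1,3,4,5,7} 60  {0,2,3,4,5,7} 60  {0,2,3,4,6,7} 60  {0,3,4,5,6,7} 120  {1,2,3,4,5,7} 90  {1,2,4,5,6,7} 180  {1,3,4,5,6,7} 180  {2,3,4,5,6,7} 180
  if 0:u drops first: 630 orders
  if 1:q drops first: 420 orders
  if 2:s drops first: 420 orders
  if 6:t drops first: 210 orders
heap linearizations: 1680

1680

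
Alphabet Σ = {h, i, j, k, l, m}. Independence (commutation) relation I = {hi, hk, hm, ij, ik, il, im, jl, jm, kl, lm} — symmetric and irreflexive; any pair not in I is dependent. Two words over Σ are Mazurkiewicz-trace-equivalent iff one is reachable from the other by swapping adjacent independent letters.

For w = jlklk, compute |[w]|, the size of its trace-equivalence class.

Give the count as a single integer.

10

piece 0:j — minimal
piece 1:l — minimal
piece 2:k rests on {0:j}
piece 3:l rests on {1:l}
piece 4:k rests on {2:k}
minimal pieces: {0:j, 1:l}
ways to finish when only these pieces remain (= sum over removing one remaining piece with nothing left below it):
  1 left: {3}→1  {4}→1
  2 left: {1,3}→1  {2,4}→1  {3,4}→2
  3 left: {0,2,4}→1  {1,3,4}→3  {2,3,4}→3
  placing 0:j first → 6 extensions
  placing 1:l first → 4 extensions
total linear extensions = 10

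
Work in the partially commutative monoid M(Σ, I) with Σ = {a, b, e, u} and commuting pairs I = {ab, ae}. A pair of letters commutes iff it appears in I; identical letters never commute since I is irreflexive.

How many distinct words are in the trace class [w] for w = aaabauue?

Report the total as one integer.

5

#0=a has no predecessor
#1=a depends on [0:a]
#2=a depends on [1:a]
#3=b has no predecessor
#4=a depends on [2:a]
#5=u depends on [3:b, 4:a]
#6=u depends on [5:u]
#7=e depends on [6:u]
sources: [0:a, 3:b]
N(rest) = Σ N(rest − s) over sources s of rest; N(one piece) = 1:
  size 1 → [7]=1
  size 2 → [6,7]=1
  size 3 → [5,6,7]=1
  size 4 → [3,5,6,7]=1  [4,5,6,7]=1
  size 5 → [2,4,5,6,7]=1  [3,4,5,6,7]=2
  size 6 → [1,2,4,5,6,7]=1  [2,3,4,5,6,7]=3
  first=0(a) contributes 4
  first=3(b) contributes 1
|[w]| = 5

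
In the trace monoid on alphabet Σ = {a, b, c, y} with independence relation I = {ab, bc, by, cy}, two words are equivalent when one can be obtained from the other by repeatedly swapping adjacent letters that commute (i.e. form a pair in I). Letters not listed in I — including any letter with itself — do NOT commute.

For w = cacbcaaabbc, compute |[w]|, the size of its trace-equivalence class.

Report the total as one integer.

piece 0:c — minimal
piece 1:a rests on {0:c}
piece 2:c rests on {1:a}
piece 3:b — minimal
piece 4:c rests on {2:c}
piece 5:a rests on {4:c}
piece 6:a rests on {5:a}
piece 7:a rests on {6:a}
piece 8:b rests on {3:b}
piece 9:b rests on {8:b}
piece 10:c rests on {7:a}
minimal pieces: {0:c, 3:b}
ways to finish when only these pieces remain (= sum over removing one remaining piece with nothing left below it):
  1 left: {9}→1  {10}→1
  2 left: {7,10}→1  {8,9}→1  {9,10}→2
  3 left: {3,8,9}→1  {6,7,10}→1  {7,9,10}→3  {8,9,10}→3
  4 left: {3,8,9,10}→4  {5,6,7,10}→1  {6,7,9,10}→4  {7,8,9,10}→6
  5 left: {3,7,8,9,10}→10  {4,5,6,7,10}→1  {5,6,7,9,10}→5  {6,7,8,9,10}→10
  6 left: {2,4,5,6,7,10}→1  {3,6,7,8,9,10}→20  {4,5,6,7,9,10}→6  {5,6,7,8,9,10}→15
  7 left: {1,2,4,5,6,7,10}→1  {2,4,5,6,7,9,10}→7  {3,5,6,7,8,9,10}→35  {4,5,6,7,8,9,10}→21
  8 left: {0,1,2,4,5,6,7,10}→1  {1,2,4,5,6,7,9,10}→8  {2,4,5,6,7,8,9,10}→28  {3,4,5,6,7,8,9,10}→56
  9 left: {0,1,2,4,5,6,7,9,10}→9  {1,2,4,5,6,7,8,9,10}→36  {2,3,4,5,6,7,8,9,10}→84
  placing 0:c first → 120 extensions
  placing 3:b first → 45 extensions
total linear extensions = 165

165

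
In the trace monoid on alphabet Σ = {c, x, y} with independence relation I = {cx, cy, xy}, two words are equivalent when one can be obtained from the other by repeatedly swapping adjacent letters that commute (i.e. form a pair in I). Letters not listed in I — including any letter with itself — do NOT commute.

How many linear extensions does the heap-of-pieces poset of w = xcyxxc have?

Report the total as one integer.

piece 0:x — minimal
piece 1:c — minimal
piece 2:y — minimal
piece 3:x rests on {0:x}
piece 4:x rests on {3:x}
piece 5:c rests on {1:c}
minimal pieces: {0:x, 1:c, 2:y}
ways to finish when only these pieces remain (= sum over removing one remaining piece with nothing left below it):
  1 left: {2}→1  {4}→1  {5}→1
  2 left: {1,5}→1  {2,4}→2  {2,5}→2  {3,4}→1  {4,5}→2
  3 left: {0,3,4}→1  {1,2,5}→3  {1,4,5}→3  {2,3,4}→3  {2,4,5}→6  {3,4,5}→3
  4 left: {0,2,3,4}→4  {0,3,4,5}→4  {1,2,4,5}→12  {1,3,4,5}→6  {2,3,4,5}→12
  placing 0:x first → 30 extensions
  placing 1:c first → 20 extensions
  placing 2:y first → 10 extensions
total linear extensions = 60

60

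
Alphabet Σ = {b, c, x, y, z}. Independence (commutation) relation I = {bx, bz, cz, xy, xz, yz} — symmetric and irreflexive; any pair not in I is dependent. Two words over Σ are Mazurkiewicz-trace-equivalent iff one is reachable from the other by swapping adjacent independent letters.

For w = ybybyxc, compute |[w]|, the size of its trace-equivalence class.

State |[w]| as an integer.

6

#0=y has no predecessor
#1=b depends on [0:y]
#2=y depends on [1:b]
#3=b depends on [2:y]
#4=y depends on [3:b]
#5=x has no predecessor
#6=c depends on [4:y, 5:x]
sources: [0:y, 5:x]
N(rest) = Σ N(rest − s) over sources s of rest; N(one piece) = 1:
  size 1 → [6]=1
  size 2 → [4,6]=1  [5,6]=1
  size 3 → [3,4,6]=1  [4,5,6]=2
  size 4 → [2,3,4,6]=1  [3,4,5,6]=3
  size 5 → [1,2,3,4,6]=1  [2,3,4,5,6]=4
  first=0(y) contributes 5
  first=5(x) contributes 1
|[w]| = 6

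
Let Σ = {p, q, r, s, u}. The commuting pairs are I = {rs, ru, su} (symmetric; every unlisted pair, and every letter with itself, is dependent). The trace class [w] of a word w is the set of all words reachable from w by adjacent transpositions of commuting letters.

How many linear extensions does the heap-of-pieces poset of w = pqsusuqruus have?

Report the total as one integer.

72

0(p) covers ∅
1(q) covers 0:p
2(s) covers 1:q
3(u) covers 1:q
4(s) covers 2:s
5(u) covers 3:u
6(q) covers 4:s, 5:u
7(r) covers 6:q
8(u) covers 6:q
9(u) covers 8:u
10(s) covers 6:q
floor of heap: 0:p
completions by unplaced set U, small U first (add the entries for U minus each lowest piece of U):
  |U|=1: {7}:1  {9}:1  {10}:1
  |U|=2: {7,9}:2  {7,10}:2  {8,9}:1  {9,10}:2
  |U|=3: {7,8,9}:3  {7,9,10}:6  {8,9,10}:3
  |U|=4: {7,8,9,10}:12
  |U|=5: {6,7,8,9,10}:12
  |U|=6: {4,6,7,8,9,10}:12  {5,6,7,8,9,10}:12
  |U|=7: {2,4,6,7,8,9,10}:12  {3,5,6,7,8,9,10}:12  {4,5,6,7,8,9,10}:24
  |U|=8: {2,4,5,6,7,8,9,10}:36  {3,4,5,6,7,8,9,10}:36
  |U|=9: {2,3,4,5,6,7,8,9,10}:72
  start at 0(p): 72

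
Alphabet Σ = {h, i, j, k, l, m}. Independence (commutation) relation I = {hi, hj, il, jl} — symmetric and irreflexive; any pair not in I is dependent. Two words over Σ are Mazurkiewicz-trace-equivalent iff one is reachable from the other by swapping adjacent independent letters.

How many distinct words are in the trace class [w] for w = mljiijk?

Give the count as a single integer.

5

#0=m has no predecessor
#1=l depends on [0:m]
#2=j depends on [0:m]
#3=i depends on [2:j]
#4=i depends on [3:i]
#5=j depends on [4:i]
#6=k depends on [1:l, 5:j]
sources: [0:m]
N(rest) = Σ N(rest − s) over sources s of rest; N(one piece) = 1:
  size 1 → [6]=1
  size 2 → [1,6]=1  [5,6]=1
  size 3 → [1,5,6]=2  [4,5,6]=1
  size 4 → [1,4,5,6]=3  [3,4,5,6]=1
  size 5 → [1,3,4,5,6]=4  [2,3,4,5,6]=1
  first=0(m) contributes 5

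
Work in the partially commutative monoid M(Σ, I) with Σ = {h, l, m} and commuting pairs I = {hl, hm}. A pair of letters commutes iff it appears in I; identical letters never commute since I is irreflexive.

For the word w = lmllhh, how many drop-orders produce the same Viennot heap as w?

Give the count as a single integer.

0(l) covers ∅
1(m) covers 0:l
2(l) covers 1:m
3(l) covers 2:l
4(h) covers ∅
5(h) covers 4:h
floor of heap: 0:l, 4:h
completions by unplaced set U, small U first (add the entries for U minus each lowest piece of U):
  |U|=1: {3}:1  {5}:1
  |U|=2: {2,3}:1  {3,5}:2  {4,5}:1
  |U|=3: {1,2,3}:1  {2,3,5}:3  {3,4,5}:3
  |U|=4: {0,1,2,3}:1  {1,2,3,5}:4  {2,3,4,5}:6
  start at 0(l): 10
  start at 4(h): 5
sum over floor = 15

15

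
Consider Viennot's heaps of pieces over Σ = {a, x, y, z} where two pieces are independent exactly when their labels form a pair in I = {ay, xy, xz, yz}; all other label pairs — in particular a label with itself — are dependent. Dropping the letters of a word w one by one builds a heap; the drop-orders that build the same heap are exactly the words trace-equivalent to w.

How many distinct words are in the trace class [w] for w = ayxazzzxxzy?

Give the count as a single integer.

drop 0:a onto floor
drop 1:y onto floor
drop 2:x onto {0:a}
drop 3:a onto {2:x}
drop 4:z onto {3:a}
drop 5:z onto {4:z}
drop 6:z onto {5:z}
drop 7:x onto {3:a}
drop 8:x onto {7:x}
drop 9:z onto {6:z}
drop 10:y onto {1:y}
ground layer = {0:a, 1:y}
drop-orders for the pieces not yet dropped (sum over which currently-grounded one goes next):
  1 to go: {8} 1  {9} 1  {10} 1
  2 to go: {1,10} 1  {6,9} 1  {7,8} 1  {8,9} 2  {8,10} 2  {9,10} 2
  3 to go: {1,8,10} 3  {1,9,10} 3  {5,6,9} 1  {6,8,9} 3  {6,9,10} 3  {7,8,9} 3  {7,8,10} 3  {8,9,10} 6
  4 to go: {1,6,9,10} 6  {1,7,8,10} 6  {1,8,9,10} 12  {4,5,6,9} 1  {5,6,8,9} 4  {5,6,9,10} 4  {6,7,8,9} 6  {6,8,9,10} 12  {7,8,9,10} 12
  5 to go: {1,5,6,9,10} 10  {1,6,8,9,10} 30  {1,7,8,9,10} 30  {4,5,6,8,9} 5  {4,5,6,9,10} 5  {5,6,7,8,9} 10  {5,6,8,9,10} 20  {6,7,8,9,10} 30
  6 to go: {1,4,5,6,9,10} 15  {1,5,6,8,9,10} 60  {1,6,7,8,9,10} 90  {4,5,6,7,8,9} 15  {4,5,6,8,9,10} 30  {5,6,7,8,9,10} 60
  7 to go: {1,4,5,6,8,9,10} 105  {1,5,6,7,8,9,10} 210  {3,4,5,6,7,8,9} 15  {4,5,6,7,8,9,10} 105
  8 to go: {1,4,5,6,7,8,9,10} 420  {2,3,4,5,6,7,8,9} 15  {3,4,5,6,7,8,9,10} 120
  9 to go: {0,2,3,4,5,6,7,8,9} 15  {1,3,4,5,6,7,8,9,10} 540  {2,3,4,5,6,7,8,9,10} 135
  if 0:a drops first: 675 orders
  if 1:y drops first: 150 orders
heap linearizations: 825

825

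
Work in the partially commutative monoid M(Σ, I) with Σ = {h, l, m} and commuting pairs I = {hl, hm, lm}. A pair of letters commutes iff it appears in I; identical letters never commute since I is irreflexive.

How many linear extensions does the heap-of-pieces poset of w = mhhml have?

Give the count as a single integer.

#0=m has no predecessor
#1=h has no predecessor
#2=h depends on [1:h]
#3=m depends on [0:m]
#4=l has no predecessor
sources: [0:m, 1:h, 4:l]
N(rest) = Σ N(rest − s) over sources s of rest; N(one piece) = 1:
  size 1 → [2]=1  [3]=1  [4]=1
  size 2 → [0,3]=1  [1,2]=1  [2,3]=2  [2,4]=2  [3,4]=2
  size 3 → [0,2,3]=3  [0,3,4]=3  [1,2,3]=3  [1,2,4]=3  [2,3,4]=6
  first=0(m) contributes 12
  first=1(h) contributes 12
  first=4(l) contributes 6
|[w]| = 30

30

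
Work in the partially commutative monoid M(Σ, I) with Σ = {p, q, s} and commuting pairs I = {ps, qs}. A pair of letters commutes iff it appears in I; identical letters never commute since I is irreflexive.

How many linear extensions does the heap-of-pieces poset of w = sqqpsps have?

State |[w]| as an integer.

0(s) covers ∅
1(q) covers ∅
2(q) covers 1:q
3(p) covers 2:q
4(s) covers 0:s
5(p) covers 3:p
6(s) covers 4:s
floor of heap: 0:s, 1:q
completions by unplaced set U, small U first (add the entries for U minus each lowest piece of U):
  |U|=1: {5}:1  {6}:1
  |U|=2: {3,5}:1  {4,6}:1  {5,6}:2
  |U|=3: {0,4,6}:1  {2,3,5}:1  {3,5,6}:3  {4,5,6}:3
  |U|=4: {0,4,5,6}:4  {1,2,3,5}:1  {2,3,5,6}:4  {3,4,5,6}:6
  |U|=5: {0,3,4,5,6}:10  {1,2,3,5,6}:5  {2,3,4,5,6}:10
  start at 0(s): 15
  start at 1(q): 20
sum over floor = 35

35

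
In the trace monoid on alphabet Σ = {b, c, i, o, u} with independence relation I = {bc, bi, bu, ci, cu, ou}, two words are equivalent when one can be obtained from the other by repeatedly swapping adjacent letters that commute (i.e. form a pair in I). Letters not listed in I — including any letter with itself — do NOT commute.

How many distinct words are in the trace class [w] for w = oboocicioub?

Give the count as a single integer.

0(o) covers ∅
1(b) covers 0:o
2(o) covers 1:b
3(o) covers 2:o
4(c) covers 3:o
5(i) covers 3:o
6(c) covers 4:c
7(i) covers 5:i
8(o) covers 6:c, 7:i
9(u) covers 7:i
10(b) covers 8:o
floor of heap: 0:o
completions by unplaced set U, small U first (add the entries for U minus each lowest piece of U):
  |U|=1: {9}:1  {10}:1
  |U|=2: {8,10}:1  {9,10}:2
  |U|=3: {6,8,10}:1  {8,9,10}:3
  |U|=4: {4,6,8,10}:1  {6,8,9,10}:4  {7,8,9,10}:3
  |U|=5: {4,6,8,9,10}:5  {5,7,8,9,10}:3  {6,7,8,9,10}:7
  |U|=6: {4,6,7,8,9,10}:12  {5,6,7,8,9,10}:10
  |U|=7: {4,5,6,7,8,9,10}:22
  |U|=8: {3,4,5,6,7,8,9,10}:22
  |U|=9: {2,3,4,5,6,7,8,9,10}:22
  start at 0(o): 22

22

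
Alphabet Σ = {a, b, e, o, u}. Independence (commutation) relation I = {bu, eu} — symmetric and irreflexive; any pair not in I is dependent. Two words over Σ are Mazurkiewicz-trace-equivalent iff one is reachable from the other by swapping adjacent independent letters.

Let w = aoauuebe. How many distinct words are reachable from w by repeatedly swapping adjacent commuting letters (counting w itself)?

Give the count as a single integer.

10

piece 0:a — minimal
piece 1:o rests on {0:a}
piece 2:a rests on {1:o}
piece 3:u rests on {2:a}
piece 4:u rests on {3:u}
piece 5:e rests on {2:a}
piece 6:b rests on {5:e}
piece 7:e rests on {6:b}
minimal pieces: {0:a}
ways to finish when only these pieces remain (= sum over removing one remaining piece with nothing left below it):
  1 left: {4}→1  {7}→1
  2 left: {3,4}→1  {4,7}→2  {6,7}→1
  3 left: {3,4,7}→3  {4,6,7}→3  {5,6,7}→1
  4 left: {3,4,6,7}→6  {4,5,6,7}→4
  5 left: {3,4,5,6,7}→10
  6 left: {2,3,4,5,6,7}→10
  placing 0:a first → 10 extensions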